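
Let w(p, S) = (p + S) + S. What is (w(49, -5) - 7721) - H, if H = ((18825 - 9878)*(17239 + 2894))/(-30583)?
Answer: -54808655/30583 ≈ -1792.1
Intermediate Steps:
w(p, S) = p + 2*S (w(p, S) = (S + p) + S = p + 2*S)
H = -180129951/30583 (H = (8947*20133)*(-1/30583) = 180129951*(-1/30583) = -180129951/30583 ≈ -5889.9)
(w(49, -5) - 7721) - H = ((49 + 2*(-5)) - 7721) - 1*(-180129951/30583) = ((49 - 10) - 7721) + 180129951/30583 = (39 - 7721) + 180129951/30583 = -7682 + 180129951/30583 = -54808655/30583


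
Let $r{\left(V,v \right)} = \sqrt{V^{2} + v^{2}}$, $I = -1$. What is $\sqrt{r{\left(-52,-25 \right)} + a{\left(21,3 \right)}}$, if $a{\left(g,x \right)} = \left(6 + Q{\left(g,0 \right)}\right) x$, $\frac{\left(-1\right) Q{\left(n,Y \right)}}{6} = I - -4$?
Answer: $\sqrt{-36 + \sqrt{3329}} \approx 4.6581$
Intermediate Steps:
$Q{\left(n,Y \right)} = -18$ ($Q{\left(n,Y \right)} = - 6 \left(-1 - -4\right) = - 6 \left(-1 + 4\right) = \left(-6\right) 3 = -18$)
$a{\left(g,x \right)} = - 12 x$ ($a{\left(g,x \right)} = \left(6 - 18\right) x = - 12 x$)
$\sqrt{r{\left(-52,-25 \right)} + a{\left(21,3 \right)}} = \sqrt{\sqrt{\left(-52\right)^{2} + \left(-25\right)^{2}} - 36} = \sqrt{\sqrt{2704 + 625} - 36} = \sqrt{\sqrt{3329} - 36} = \sqrt{-36 + \sqrt{3329}}$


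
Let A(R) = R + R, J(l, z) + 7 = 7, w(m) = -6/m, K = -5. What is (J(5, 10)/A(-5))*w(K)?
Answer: 0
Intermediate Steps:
J(l, z) = 0 (J(l, z) = -7 + 7 = 0)
A(R) = 2*R
(J(5, 10)/A(-5))*w(K) = (0/((2*(-5))))*(-6/(-5)) = (0/(-10))*(-6*(-⅕)) = (0*(-⅒))*(6/5) = 0*(6/5) = 0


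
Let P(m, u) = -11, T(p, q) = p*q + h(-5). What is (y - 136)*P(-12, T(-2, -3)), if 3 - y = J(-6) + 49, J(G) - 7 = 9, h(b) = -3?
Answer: 2178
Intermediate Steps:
J(G) = 16 (J(G) = 7 + 9 = 16)
T(p, q) = -3 + p*q (T(p, q) = p*q - 3 = -3 + p*q)
y = -62 (y = 3 - (16 + 49) = 3 - 1*65 = 3 - 65 = -62)
(y - 136)*P(-12, T(-2, -3)) = (-62 - 136)*(-11) = -198*(-11) = 2178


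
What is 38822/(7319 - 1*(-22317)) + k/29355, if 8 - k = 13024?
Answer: 376938817/434982390 ≈ 0.86656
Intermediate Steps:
k = -13016 (k = 8 - 1*13024 = 8 - 13024 = -13016)
38822/(7319 - 1*(-22317)) + k/29355 = 38822/(7319 - 1*(-22317)) - 13016/29355 = 38822/(7319 + 22317) - 13016*1/29355 = 38822/29636 - 13016/29355 = 38822*(1/29636) - 13016/29355 = 19411/14818 - 13016/29355 = 376938817/434982390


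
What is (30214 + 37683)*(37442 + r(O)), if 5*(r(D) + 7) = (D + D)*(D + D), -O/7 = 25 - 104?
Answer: 95762675667/5 ≈ 1.9153e+10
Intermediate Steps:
O = 553 (O = -7*(25 - 104) = -7*(-79) = 553)
r(D) = -7 + 4*D²/5 (r(D) = -7 + ((D + D)*(D + D))/5 = -7 + ((2*D)*(2*D))/5 = -7 + (4*D²)/5 = -7 + 4*D²/5)
(30214 + 37683)*(37442 + r(O)) = (30214 + 37683)*(37442 + (-7 + (⅘)*553²)) = 67897*(37442 + (-7 + (⅘)*305809)) = 67897*(37442 + (-7 + 1223236/5)) = 67897*(37442 + 1223201/5) = 67897*(1410411/5) = 95762675667/5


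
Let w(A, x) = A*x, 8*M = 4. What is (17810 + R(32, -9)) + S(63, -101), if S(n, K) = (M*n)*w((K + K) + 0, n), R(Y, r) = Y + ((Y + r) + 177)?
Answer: -382827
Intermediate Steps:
M = ½ (M = (⅛)*4 = ½ ≈ 0.50000)
R(Y, r) = 177 + r + 2*Y (R(Y, r) = Y + (177 + Y + r) = 177 + r + 2*Y)
S(n, K) = K*n² (S(n, K) = (n/2)*(((K + K) + 0)*n) = (n/2)*((2*K + 0)*n) = (n/2)*((2*K)*n) = (n/2)*(2*K*n) = K*n²)
(17810 + R(32, -9)) + S(63, -101) = (17810 + (177 - 9 + 2*32)) - 101*63² = (17810 + (177 - 9 + 64)) - 101*3969 = (17810 + 232) - 400869 = 18042 - 400869 = -382827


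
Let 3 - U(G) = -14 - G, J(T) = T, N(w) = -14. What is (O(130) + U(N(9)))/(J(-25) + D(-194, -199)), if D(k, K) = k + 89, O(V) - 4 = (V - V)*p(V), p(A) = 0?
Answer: -7/130 ≈ -0.053846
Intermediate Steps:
U(G) = 17 + G (U(G) = 3 - (-14 - G) = 3 + (14 + G) = 17 + G)
O(V) = 4 (O(V) = 4 + (V - V)*0 = 4 + 0*0 = 4 + 0 = 4)
D(k, K) = 89 + k
(O(130) + U(N(9)))/(J(-25) + D(-194, -199)) = (4 + (17 - 14))/(-25 + (89 - 194)) = (4 + 3)/(-25 - 105) = 7/(-130) = 7*(-1/130) = -7/130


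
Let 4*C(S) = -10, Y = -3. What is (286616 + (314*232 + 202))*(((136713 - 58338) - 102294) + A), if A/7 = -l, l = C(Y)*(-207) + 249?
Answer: -10532638977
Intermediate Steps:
C(S) = -5/2 (C(S) = (1/4)*(-10) = -5/2)
l = 1533/2 (l = -5/2*(-207) + 249 = 1035/2 + 249 = 1533/2 ≈ 766.50)
A = -10731/2 (A = 7*(-1*1533/2) = 7*(-1533/2) = -10731/2 ≈ -5365.5)
(286616 + (314*232 + 202))*(((136713 - 58338) - 102294) + A) = (286616 + (314*232 + 202))*(((136713 - 58338) - 102294) - 10731/2) = (286616 + (72848 + 202))*((78375 - 102294) - 10731/2) = (286616 + 73050)*(-23919 - 10731/2) = 359666*(-58569/2) = -10532638977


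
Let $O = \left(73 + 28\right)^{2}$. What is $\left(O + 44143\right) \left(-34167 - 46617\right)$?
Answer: $-4390125696$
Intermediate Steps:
$O = 10201$ ($O = 101^{2} = 10201$)
$\left(O + 44143\right) \left(-34167 - 46617\right) = \left(10201 + 44143\right) \left(-34167 - 46617\right) = 54344 \left(-34167 - 46617\right) = 54344 \left(-80784\right) = -4390125696$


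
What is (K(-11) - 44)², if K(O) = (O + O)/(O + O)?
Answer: 1849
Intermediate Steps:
K(O) = 1 (K(O) = (2*O)/((2*O)) = (2*O)*(1/(2*O)) = 1)
(K(-11) - 44)² = (1 - 44)² = (-43)² = 1849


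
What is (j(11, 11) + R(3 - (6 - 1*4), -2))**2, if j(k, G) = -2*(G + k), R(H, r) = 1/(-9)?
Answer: 157609/81 ≈ 1945.8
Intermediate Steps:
R(H, r) = -1/9
j(k, G) = -2*G - 2*k
(j(11, 11) + R(3 - (6 - 1*4), -2))**2 = ((-2*11 - 2*11) - 1/9)**2 = ((-22 - 22) - 1/9)**2 = (-44 - 1/9)**2 = (-397/9)**2 = 157609/81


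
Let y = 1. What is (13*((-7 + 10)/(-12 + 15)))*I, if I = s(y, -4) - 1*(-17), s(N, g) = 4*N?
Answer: 273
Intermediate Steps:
I = 21 (I = 4*1 - 1*(-17) = 4 + 17 = 21)
(13*((-7 + 10)/(-12 + 15)))*I = (13*((-7 + 10)/(-12 + 15)))*21 = (13*(3/3))*21 = (13*(3*(1/3)))*21 = (13*1)*21 = 13*21 = 273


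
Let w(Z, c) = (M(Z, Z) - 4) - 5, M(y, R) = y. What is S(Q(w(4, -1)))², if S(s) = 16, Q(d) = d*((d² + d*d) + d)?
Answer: 256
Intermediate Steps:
w(Z, c) = -9 + Z (w(Z, c) = (Z - 4) - 5 = (-4 + Z) - 5 = -9 + Z)
Q(d) = d*(d + 2*d²) (Q(d) = d*((d² + d²) + d) = d*(2*d² + d) = d*(d + 2*d²))
S(Q(w(4, -1)))² = 16² = 256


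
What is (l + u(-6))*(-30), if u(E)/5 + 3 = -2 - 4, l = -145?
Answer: 5700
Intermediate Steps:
u(E) = -45 (u(E) = -15 + 5*(-2 - 4) = -15 + 5*(-6) = -15 - 30 = -45)
(l + u(-6))*(-30) = (-145 - 45)*(-30) = -190*(-30) = 5700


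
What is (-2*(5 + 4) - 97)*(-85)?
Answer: 9775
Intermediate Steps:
(-2*(5 + 4) - 97)*(-85) = (-2*9 - 97)*(-85) = (-18 - 97)*(-85) = -115*(-85) = 9775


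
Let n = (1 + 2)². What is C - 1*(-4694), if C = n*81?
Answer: 5423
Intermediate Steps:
n = 9 (n = 3² = 9)
C = 729 (C = 9*81 = 729)
C - 1*(-4694) = 729 - 1*(-4694) = 729 + 4694 = 5423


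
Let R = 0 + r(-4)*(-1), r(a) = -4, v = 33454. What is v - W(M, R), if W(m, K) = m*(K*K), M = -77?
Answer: 34686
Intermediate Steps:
R = 4 (R = 0 - 4*(-1) = 0 + 4 = 4)
W(m, K) = m*K**2
v - W(M, R) = 33454 - (-77)*4**2 = 33454 - (-77)*16 = 33454 - 1*(-1232) = 33454 + 1232 = 34686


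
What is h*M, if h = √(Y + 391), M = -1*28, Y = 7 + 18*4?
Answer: -28*√470 ≈ -607.03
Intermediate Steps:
Y = 79 (Y = 7 + 72 = 79)
M = -28
h = √470 (h = √(79 + 391) = √470 ≈ 21.679)
h*M = √470*(-28) = -28*√470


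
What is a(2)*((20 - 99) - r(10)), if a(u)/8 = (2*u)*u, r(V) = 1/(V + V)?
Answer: -25296/5 ≈ -5059.2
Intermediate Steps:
r(V) = 1/(2*V)
a(u) = 16*u² (a(u) = 8*((2*u)*u) = 8*(2*u²) = 16*u²)
a(2)*((20 - 99) - r(10)) = (16*2²)*((20 - 99) - 1/(2*10)) = (16*4)*(-79 - 1/(2*10)) = 64*(-79 - 1*1/20) = 64*(-79 - 1/20) = 64*(-1581/20) = -25296/5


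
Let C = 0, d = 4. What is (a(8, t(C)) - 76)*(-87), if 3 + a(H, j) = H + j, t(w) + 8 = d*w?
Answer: 6873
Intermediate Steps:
t(w) = -8 + 4*w
a(H, j) = -3 + H + j (a(H, j) = -3 + (H + j) = -3 + H + j)
(a(8, t(C)) - 76)*(-87) = ((-3 + 8 + (-8 + 4*0)) - 76)*(-87) = ((-3 + 8 + (-8 + 0)) - 76)*(-87) = ((-3 + 8 - 8) - 76)*(-87) = (-3 - 76)*(-87) = -79*(-87) = 6873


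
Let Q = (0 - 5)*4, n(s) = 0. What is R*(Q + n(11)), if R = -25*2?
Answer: 1000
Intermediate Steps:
R = -50
Q = -20 (Q = -5*4 = -20)
R*(Q + n(11)) = -50*(-20 + 0) = -50*(-20) = 1000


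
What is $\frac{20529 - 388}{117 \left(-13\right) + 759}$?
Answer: $- \frac{20141}{762} \approx -26.432$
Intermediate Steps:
$\frac{20529 - 388}{117 \left(-13\right) + 759} = \frac{20141}{-1521 + 759} = \frac{20141}{-762} = 20141 \left(- \frac{1}{762}\right) = - \frac{20141}{762}$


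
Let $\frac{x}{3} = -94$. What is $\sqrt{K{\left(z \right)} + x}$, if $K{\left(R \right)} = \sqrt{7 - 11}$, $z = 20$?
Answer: $\sqrt{-282 + 2 i} \approx 0.05955 + 16.793 i$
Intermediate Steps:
$K{\left(R \right)} = 2 i$ ($K{\left(R \right)} = \sqrt{-4} = 2 i$)
$x = -282$ ($x = 3 \left(-94\right) = -282$)
$\sqrt{K{\left(z \right)} + x} = \sqrt{2 i - 282} = \sqrt{-282 + 2 i}$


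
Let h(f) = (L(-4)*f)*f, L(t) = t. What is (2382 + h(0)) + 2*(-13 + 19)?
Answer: 2394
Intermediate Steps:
h(f) = -4*f² (h(f) = (-4*f)*f = -4*f²)
(2382 + h(0)) + 2*(-13 + 19) = (2382 - 4*0²) + 2*(-13 + 19) = (2382 - 4*0) + 2*6 = (2382 + 0) + 12 = 2382 + 12 = 2394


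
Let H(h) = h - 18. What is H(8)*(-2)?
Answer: 20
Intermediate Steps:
H(h) = -18 + h
H(8)*(-2) = (-18 + 8)*(-2) = -10*(-2) = 20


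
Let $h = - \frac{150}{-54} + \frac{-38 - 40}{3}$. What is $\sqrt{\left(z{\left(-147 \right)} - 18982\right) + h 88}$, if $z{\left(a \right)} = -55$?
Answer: $\frac{5 i \sqrt{7589}}{3} \approx 145.19 i$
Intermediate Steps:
$h = - \frac{209}{9}$ ($h = \left(-150\right) \left(- \frac{1}{54}\right) - 26 = \frac{25}{9} - 26 = - \frac{209}{9} \approx -23.222$)
$\sqrt{\left(z{\left(-147 \right)} - 18982\right) + h 88} = \sqrt{\left(-55 - 18982\right) - \frac{18392}{9}} = \sqrt{-19037 - \frac{18392}{9}} = \sqrt{- \frac{189725}{9}} = \frac{5 i \sqrt{7589}}{3}$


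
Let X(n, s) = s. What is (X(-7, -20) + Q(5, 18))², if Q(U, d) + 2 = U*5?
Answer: 9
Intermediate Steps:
Q(U, d) = -2 + 5*U (Q(U, d) = -2 + U*5 = -2 + 5*U)
(X(-7, -20) + Q(5, 18))² = (-20 + (-2 + 5*5))² = (-20 + (-2 + 25))² = (-20 + 23)² = 3² = 9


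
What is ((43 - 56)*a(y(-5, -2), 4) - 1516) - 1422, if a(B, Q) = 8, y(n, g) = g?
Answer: -3042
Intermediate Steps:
((43 - 56)*a(y(-5, -2), 4) - 1516) - 1422 = ((43 - 56)*8 - 1516) - 1422 = (-13*8 - 1516) - 1422 = (-104 - 1516) - 1422 = -1620 - 1422 = -3042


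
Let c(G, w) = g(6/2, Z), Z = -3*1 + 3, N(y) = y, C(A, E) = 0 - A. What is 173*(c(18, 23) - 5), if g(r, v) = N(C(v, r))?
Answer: -865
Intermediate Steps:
C(A, E) = -A
Z = 0 (Z = -3 + 3 = 0)
g(r, v) = -v
c(G, w) = 0 (c(G, w) = -1*0 = 0)
173*(c(18, 23) - 5) = 173*(0 - 5) = 173*(-5) = -865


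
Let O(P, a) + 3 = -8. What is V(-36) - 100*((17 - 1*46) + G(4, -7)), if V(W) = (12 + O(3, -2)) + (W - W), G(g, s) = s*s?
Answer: -1999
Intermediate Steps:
O(P, a) = -11 (O(P, a) = -3 - 8 = -11)
G(g, s) = s²
V(W) = 1 (V(W) = (12 - 11) + (W - W) = 1 + 0 = 1)
V(-36) - 100*((17 - 1*46) + G(4, -7)) = 1 - 100*((17 - 1*46) + (-7)²) = 1 - 100*((17 - 46) + 49) = 1 - 100*(-29 + 49) = 1 - 100*20 = 1 - 1*2000 = 1 - 2000 = -1999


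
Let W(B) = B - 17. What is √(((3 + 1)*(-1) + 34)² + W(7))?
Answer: √890 ≈ 29.833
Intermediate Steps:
W(B) = -17 + B
√(((3 + 1)*(-1) + 34)² + W(7)) = √(((3 + 1)*(-1) + 34)² + (-17 + 7)) = √((4*(-1) + 34)² - 10) = √((-4 + 34)² - 10) = √(30² - 10) = √(900 - 10) = √890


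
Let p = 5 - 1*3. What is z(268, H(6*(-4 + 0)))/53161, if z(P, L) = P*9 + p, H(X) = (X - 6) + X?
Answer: 2414/53161 ≈ 0.045409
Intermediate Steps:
p = 2 (p = 5 - 3 = 2)
H(X) = -6 + 2*X (H(X) = (-6 + X) + X = -6 + 2*X)
z(P, L) = 2 + 9*P (z(P, L) = P*9 + 2 = 9*P + 2 = 2 + 9*P)
z(268, H(6*(-4 + 0)))/53161 = (2 + 9*268)/53161 = (2 + 2412)*(1/53161) = 2414*(1/53161) = 2414/53161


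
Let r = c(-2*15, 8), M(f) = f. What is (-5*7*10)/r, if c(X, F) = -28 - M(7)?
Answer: 10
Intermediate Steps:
c(X, F) = -35 (c(X, F) = -28 - 1*7 = -28 - 7 = -35)
r = -35
(-5*7*10)/r = (-5*7*10)/(-35) = -35*10*(-1/35) = -350*(-1/35) = 10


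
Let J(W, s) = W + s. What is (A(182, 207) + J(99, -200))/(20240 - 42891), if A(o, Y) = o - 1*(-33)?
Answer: -114/22651 ≈ -0.0050329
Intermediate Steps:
A(o, Y) = 33 + o (A(o, Y) = o + 33 = 33 + o)
(A(182, 207) + J(99, -200))/(20240 - 42891) = ((33 + 182) + (99 - 200))/(20240 - 42891) = (215 - 101)/(-22651) = 114*(-1/22651) = -114/22651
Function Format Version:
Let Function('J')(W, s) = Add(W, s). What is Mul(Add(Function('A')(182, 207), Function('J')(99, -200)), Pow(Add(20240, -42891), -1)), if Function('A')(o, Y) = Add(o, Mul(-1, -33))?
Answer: Rational(-114, 22651) ≈ -0.0050329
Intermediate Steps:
Function('A')(o, Y) = Add(33, o) (Function('A')(o, Y) = Add(o, 33) = Add(33, o))
Mul(Add(Function('A')(182, 207), Function('J')(99, -200)), Pow(Add(20240, -42891), -1)) = Mul(Add(Add(33, 182), Add(99, -200)), Pow(Add(20240, -42891), -1)) = Mul(Add(215, -101), Pow(-22651, -1)) = Mul(114, Rational(-1, 22651)) = Rational(-114, 22651)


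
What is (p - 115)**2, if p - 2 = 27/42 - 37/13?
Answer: 439615089/33124 ≈ 13272.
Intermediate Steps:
p = -37/182 (p = 2 + (27/42 - 37/13) = 2 + (27*(1/42) - 37*1/13) = 2 + (9/14 - 37/13) = 2 - 401/182 = -37/182 ≈ -0.20330)
(p - 115)**2 = (-37/182 - 115)**2 = (-20967/182)**2 = 439615089/33124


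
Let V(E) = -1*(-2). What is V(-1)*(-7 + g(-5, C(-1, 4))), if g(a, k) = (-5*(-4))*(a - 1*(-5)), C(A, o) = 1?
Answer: -14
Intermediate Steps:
V(E) = 2
g(a, k) = 100 + 20*a (g(a, k) = 20*(a + 5) = 20*(5 + a) = 100 + 20*a)
V(-1)*(-7 + g(-5, C(-1, 4))) = 2*(-7 + (100 + 20*(-5))) = 2*(-7 + (100 - 100)) = 2*(-7 + 0) = 2*(-7) = -14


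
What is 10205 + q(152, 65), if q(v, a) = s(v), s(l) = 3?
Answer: 10208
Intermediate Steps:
q(v, a) = 3
10205 + q(152, 65) = 10205 + 3 = 10208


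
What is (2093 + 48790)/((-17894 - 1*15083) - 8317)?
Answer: -50883/41294 ≈ -1.2322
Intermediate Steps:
(2093 + 48790)/((-17894 - 1*15083) - 8317) = 50883/((-17894 - 15083) - 8317) = 50883/(-32977 - 8317) = 50883/(-41294) = 50883*(-1/41294) = -50883/41294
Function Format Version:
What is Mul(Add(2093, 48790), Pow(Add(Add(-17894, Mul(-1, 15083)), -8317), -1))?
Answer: Rational(-50883, 41294) ≈ -1.2322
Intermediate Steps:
Mul(Add(2093, 48790), Pow(Add(Add(-17894, Mul(-1, 15083)), -8317), -1)) = Mul(50883, Pow(Add(Add(-17894, -15083), -8317), -1)) = Mul(50883, Pow(Add(-32977, -8317), -1)) = Mul(50883, Pow(-41294, -1)) = Mul(50883, Rational(-1, 41294)) = Rational(-50883, 41294)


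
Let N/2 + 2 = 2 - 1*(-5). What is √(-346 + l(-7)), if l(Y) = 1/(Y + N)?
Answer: I*√3111/3 ≈ 18.592*I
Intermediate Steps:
N = 10 (N = -4 + 2*(2 - 1*(-5)) = -4 + 2*(2 + 5) = -4 + 2*7 = -4 + 14 = 10)
l(Y) = 1/(10 + Y) (l(Y) = 1/(Y + 10) = 1/(10 + Y))
√(-346 + l(-7)) = √(-346 + 1/(10 - 7)) = √(-346 + 1/3) = √(-346 + ⅓) = √(-1037/3) = I*√3111/3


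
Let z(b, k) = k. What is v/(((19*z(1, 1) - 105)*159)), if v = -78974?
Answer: 39487/6837 ≈ 5.7755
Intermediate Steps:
v/(((19*z(1, 1) - 105)*159)) = -78974*1/(159*(19*1 - 105)) = -78974*1/(159*(19 - 105)) = -78974/((-86*159)) = -78974/(-13674) = -78974*(-1/13674) = 39487/6837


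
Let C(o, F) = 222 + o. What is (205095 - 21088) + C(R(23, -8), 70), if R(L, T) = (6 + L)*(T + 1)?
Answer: 184026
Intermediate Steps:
R(L, T) = (1 + T)*(6 + L) (R(L, T) = (6 + L)*(1 + T) = (1 + T)*(6 + L))
(205095 - 21088) + C(R(23, -8), 70) = (205095 - 21088) + (222 + (6 + 23 + 6*(-8) + 23*(-8))) = 184007 + (222 + (6 + 23 - 48 - 184)) = 184007 + (222 - 203) = 184007 + 19 = 184026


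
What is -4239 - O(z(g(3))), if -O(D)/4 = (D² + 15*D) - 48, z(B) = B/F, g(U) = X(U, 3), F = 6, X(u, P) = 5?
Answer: -39404/9 ≈ -4378.2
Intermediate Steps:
g(U) = 5
z(B) = B/6
O(D) = 192 - 60*D - 4*D² (O(D) = -4*((D² + 15*D) - 48) = -4*(-48 + D² + 15*D) = 192 - 60*D - 4*D²)
-4239 - O(z(g(3))) = -4239 - (192 - 10*5 - 4*((⅙)*5)²) = -4239 - (192 - 60*⅚ - 4*(⅚)²) = -4239 - (192 - 50 - 4*25/36) = -4239 - (192 - 50 - 25/9) = -4239 - 1*1253/9 = -4239 - 1253/9 = -39404/9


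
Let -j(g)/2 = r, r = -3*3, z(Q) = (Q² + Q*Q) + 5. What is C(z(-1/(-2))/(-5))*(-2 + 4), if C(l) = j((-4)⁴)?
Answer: 36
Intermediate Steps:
z(Q) = 5 + 2*Q² (z(Q) = (Q² + Q²) + 5 = 2*Q² + 5 = 5 + 2*Q²)
r = -9
j(g) = 18 (j(g) = -2*(-9) = 18)
C(l) = 18
C(z(-1/(-2))/(-5))*(-2 + 4) = 18*(-2 + 4) = 18*2 = 36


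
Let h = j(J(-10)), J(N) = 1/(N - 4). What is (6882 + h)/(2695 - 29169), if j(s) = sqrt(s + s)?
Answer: -111/427 - I*sqrt(7)/185318 ≈ -0.25995 - 1.4277e-5*I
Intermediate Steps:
J(N) = 1/(-4 + N)
j(s) = sqrt(2)*sqrt(s) (j(s) = sqrt(2*s) = sqrt(2)*sqrt(s))
h = I*sqrt(7)/7 (h = sqrt(2)*sqrt(1/(-4 - 10)) = sqrt(2)*sqrt(1/(-14)) = sqrt(2)*sqrt(-1/14) = sqrt(2)*(I*sqrt(14)/14) = I*sqrt(7)/7 ≈ 0.37796*I)
(6882 + h)/(2695 - 29169) = (6882 + I*sqrt(7)/7)/(2695 - 29169) = (6882 + I*sqrt(7)/7)/(-26474) = (6882 + I*sqrt(7)/7)*(-1/26474) = -111/427 - I*sqrt(7)/185318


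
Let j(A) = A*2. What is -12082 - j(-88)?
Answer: -11906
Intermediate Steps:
j(A) = 2*A
-12082 - j(-88) = -12082 - 2*(-88) = -12082 - 1*(-176) = -12082 + 176 = -11906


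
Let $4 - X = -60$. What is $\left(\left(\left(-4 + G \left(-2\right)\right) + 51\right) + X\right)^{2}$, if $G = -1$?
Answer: $12769$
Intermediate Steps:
$X = 64$ ($X = 4 - -60 = 4 + 60 = 64$)
$\left(\left(\left(-4 + G \left(-2\right)\right) + 51\right) + X\right)^{2} = \left(\left(\left(-4 - -2\right) + 51\right) + 64\right)^{2} = \left(\left(\left(-4 + 2\right) + 51\right) + 64\right)^{2} = \left(\left(-2 + 51\right) + 64\right)^{2} = \left(49 + 64\right)^{2} = 113^{2} = 12769$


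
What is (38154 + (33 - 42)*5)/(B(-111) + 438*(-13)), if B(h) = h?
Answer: -12703/1935 ≈ -6.5649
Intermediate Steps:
(38154 + (33 - 42)*5)/(B(-111) + 438*(-13)) = (38154 + (33 - 42)*5)/(-111 + 438*(-13)) = (38154 - 9*5)/(-111 - 5694) = (38154 - 45)/(-5805) = 38109*(-1/5805) = -12703/1935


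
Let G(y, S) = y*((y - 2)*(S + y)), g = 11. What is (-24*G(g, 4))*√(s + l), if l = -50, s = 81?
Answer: -35640*√31 ≈ -1.9844e+5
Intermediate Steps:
G(y, S) = y*(-2 + y)*(S + y) (G(y, S) = y*((-2 + y)*(S + y)) = y*(-2 + y)*(S + y))
(-24*G(g, 4))*√(s + l) = (-264*(11² - 2*4 - 2*11 + 4*11))*√(81 - 50) = (-264*(121 - 8 - 22 + 44))*√31 = (-264*135)*√31 = (-24*1485)*√31 = -35640*√31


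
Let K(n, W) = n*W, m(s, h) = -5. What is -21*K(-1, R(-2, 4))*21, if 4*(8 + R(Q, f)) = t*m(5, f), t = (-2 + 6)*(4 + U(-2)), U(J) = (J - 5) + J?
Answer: 7497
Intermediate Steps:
U(J) = -5 + 2*J (U(J) = (-5 + J) + J = -5 + 2*J)
t = -20 (t = (-2 + 6)*(4 + (-5 + 2*(-2))) = 4*(4 + (-5 - 4)) = 4*(4 - 9) = 4*(-5) = -20)
R(Q, f) = 17 (R(Q, f) = -8 + (-20*(-5))/4 = -8 + (¼)*100 = -8 + 25 = 17)
K(n, W) = W*n
-21*K(-1, R(-2, 4))*21 = -357*(-1)*21 = -21*(-17)*21 = 357*21 = 7497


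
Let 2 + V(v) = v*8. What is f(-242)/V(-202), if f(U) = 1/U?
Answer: 1/391556 ≈ 2.5539e-6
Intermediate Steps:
V(v) = -2 + 8*v (V(v) = -2 + v*8 = -2 + 8*v)
f(-242)/V(-202) = 1/((-242)*(-2 + 8*(-202))) = -1/(242*(-2 - 1616)) = -1/242/(-1618) = -1/242*(-1/1618) = 1/391556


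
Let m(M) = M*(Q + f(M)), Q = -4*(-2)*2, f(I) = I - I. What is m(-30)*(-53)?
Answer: 25440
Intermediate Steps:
f(I) = 0
Q = 16 (Q = 8*2 = 16)
m(M) = 16*M (m(M) = M*(16 + 0) = M*16 = 16*M)
m(-30)*(-53) = (16*(-30))*(-53) = -480*(-53) = 25440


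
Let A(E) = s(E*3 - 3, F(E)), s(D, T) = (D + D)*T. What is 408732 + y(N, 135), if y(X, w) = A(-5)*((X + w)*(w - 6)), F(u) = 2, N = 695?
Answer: -7300308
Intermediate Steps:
s(D, T) = 2*D*T (s(D, T) = (2*D)*T = 2*D*T)
A(E) = -12 + 12*E (A(E) = 2*(E*3 - 3)*2 = 2*(3*E - 3)*2 = 2*(-3 + 3*E)*2 = -12 + 12*E)
y(X, w) = -72*(-6 + w)*(X + w) (y(X, w) = (-12 + 12*(-5))*((X + w)*(w - 6)) = (-12 - 60)*((X + w)*(-6 + w)) = -72*(-6 + w)*(X + w))
408732 + y(N, 135) = 408732 + (-72*135² + 432*695 + 432*135 - 72*695*135) = 408732 + (-72*18225 + 300240 + 58320 - 6755400) = 408732 + (-1312200 + 300240 + 58320 - 6755400) = 408732 - 7709040 = -7300308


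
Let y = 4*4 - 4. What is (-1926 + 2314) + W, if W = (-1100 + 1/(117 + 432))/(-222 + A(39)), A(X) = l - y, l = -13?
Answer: 53217863/135603 ≈ 392.45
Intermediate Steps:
y = 12 (y = 16 - 4 = 12)
A(X) = -25 (A(X) = -13 - 1*12 = -13 - 12 = -25)
W = 603899/135603 (W = (-1100 + 1/(117 + 432))/(-222 - 25) = (-1100 + 1/549)/(-247) = (-1100 + 1/549)*(-1/247) = -603899/549*(-1/247) = 603899/135603 ≈ 4.4534)
(-1926 + 2314) + W = (-1926 + 2314) + 603899/135603 = 388 + 603899/135603 = 53217863/135603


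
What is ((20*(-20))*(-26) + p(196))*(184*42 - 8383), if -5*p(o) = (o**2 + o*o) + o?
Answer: 3278668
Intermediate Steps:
p(o) = -2*o**2/5 - o/5 (p(o) = -((o**2 + o*o) + o)/5 = -((o**2 + o**2) + o)/5 = -(2*o**2 + o)/5 = -(o + 2*o**2)/5 = -2*o**2/5 - o/5)
((20*(-20))*(-26) + p(196))*(184*42 - 8383) = ((20*(-20))*(-26) - 1/5*196*(1 + 2*196))*(184*42 - 8383) = (-400*(-26) - 1/5*196*(1 + 392))*(7728 - 8383) = (10400 - 1/5*196*393)*(-655) = (10400 - 77028/5)*(-655) = -25028/5*(-655) = 3278668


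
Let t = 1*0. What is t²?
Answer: 0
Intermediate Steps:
t = 0
t² = 0² = 0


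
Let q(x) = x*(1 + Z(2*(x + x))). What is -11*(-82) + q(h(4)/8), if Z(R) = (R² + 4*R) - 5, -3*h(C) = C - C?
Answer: 902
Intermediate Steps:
h(C) = 0 (h(C) = -(C - C)/3 = -⅓*0 = 0)
Z(R) = -5 + R² + 4*R
q(x) = x*(-4 + 16*x + 16*x²) (q(x) = x*(1 + (-5 + (2*(x + x))² + 4*(2*(x + x)))) = x*(1 + (-5 + (2*(2*x))² + 4*(2*(2*x)))) = x*(1 + (-5 + (4*x)² + 4*(4*x))) = x*(1 + (-5 + 16*x² + 16*x)) = x*(1 + (-5 + 16*x + 16*x²)) = x*(-4 + 16*x + 16*x²))
-11*(-82) + q(h(4)/8) = -11*(-82) + 4*(0/8)*(-1 + 4*(0/8) + 4*(0/8)²) = 902 + 4*(0*(⅛))*(-1 + 4*(0*(⅛)) + 4*(0*(⅛))²) = 902 + 4*0*(-1 + 4*0 + 4*0²) = 902 + 4*0*(-1 + 0 + 4*0) = 902 + 4*0*(-1 + 0 + 0) = 902 + 4*0*(-1) = 902 + 0 = 902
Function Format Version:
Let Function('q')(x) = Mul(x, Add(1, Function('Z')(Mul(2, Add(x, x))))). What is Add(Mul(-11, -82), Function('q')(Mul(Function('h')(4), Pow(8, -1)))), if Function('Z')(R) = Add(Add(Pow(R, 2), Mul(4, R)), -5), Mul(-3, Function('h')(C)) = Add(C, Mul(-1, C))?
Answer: 902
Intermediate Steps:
Function('h')(C) = 0 (Function('h')(C) = Mul(Rational(-1, 3), Add(C, Mul(-1, C))) = Mul(Rational(-1, 3), 0) = 0)
Function('Z')(R) = Add(-5, Pow(R, 2), Mul(4, R))
Function('q')(x) = Mul(x, Add(-4, Mul(16, x), Mul(16, Pow(x, 2)))) (Function('q')(x) = Mul(x, Add(1, Add(-5, Pow(Mul(2, Add(x, x)), 2), Mul(4, Mul(2, Add(x, x)))))) = Mul(x, Add(1, Add(-5, Pow(Mul(2, Mul(2, x)), 2), Mul(4, Mul(2, Mul(2, x)))))) = Mul(x, Add(1, Add(-5, Pow(Mul(4, x), 2), Mul(4, Mul(4, x))))) = Mul(x, Add(1, Add(-5, Mul(16, Pow(x, 2)), Mul(16, x)))) = Mul(x, Add(1, Add(-5, Mul(16, x), Mul(16, Pow(x, 2))))) = Mul(x, Add(-4, Mul(16, x), Mul(16, Pow(x, 2)))))
Add(Mul(-11, -82), Function('q')(Mul(Function('h')(4), Pow(8, -1)))) = Add(Mul(-11, -82), Mul(4, Mul(0, Pow(8, -1)), Add(-1, Mul(4, Mul(0, Pow(8, -1))), Mul(4, Pow(Mul(0, Pow(8, -1)), 2))))) = Add(902, Mul(4, Mul(0, Rational(1, 8)), Add(-1, Mul(4, Mul(0, Rational(1, 8))), Mul(4, Pow(Mul(0, Rational(1, 8)), 2))))) = Add(902, Mul(4, 0, Add(-1, Mul(4, 0), Mul(4, Pow(0, 2))))) = Add(902, Mul(4, 0, Add(-1, 0, Mul(4, 0)))) = Add(902, Mul(4, 0, Add(-1, 0, 0))) = Add(902, Mul(4, 0, -1)) = Add(902, 0) = 902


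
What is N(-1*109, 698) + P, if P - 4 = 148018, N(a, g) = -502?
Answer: 147520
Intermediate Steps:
P = 148022 (P = 4 + 148018 = 148022)
N(-1*109, 698) + P = -502 + 148022 = 147520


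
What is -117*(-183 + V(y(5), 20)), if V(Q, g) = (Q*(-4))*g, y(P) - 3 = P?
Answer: 96291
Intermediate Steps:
y(P) = 3 + P
V(Q, g) = -4*Q*g (V(Q, g) = (-4*Q)*g = -4*Q*g)
-117*(-183 + V(y(5), 20)) = -117*(-183 - 4*(3 + 5)*20) = -117*(-183 - 4*8*20) = -117*(-183 - 640) = -117*(-823) = 96291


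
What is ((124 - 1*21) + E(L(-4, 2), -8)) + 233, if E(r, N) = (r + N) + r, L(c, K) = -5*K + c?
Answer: 300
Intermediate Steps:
L(c, K) = c - 5*K
E(r, N) = N + 2*r (E(r, N) = (N + r) + r = N + 2*r)
((124 - 1*21) + E(L(-4, 2), -8)) + 233 = ((124 - 1*21) + (-8 + 2*(-4 - 5*2))) + 233 = ((124 - 21) + (-8 + 2*(-4 - 10))) + 233 = (103 + (-8 + 2*(-14))) + 233 = (103 + (-8 - 28)) + 233 = (103 - 36) + 233 = 67 + 233 = 300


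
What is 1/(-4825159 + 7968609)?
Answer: 1/3143450 ≈ 3.1812e-7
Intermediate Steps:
1/(-4825159 + 7968609) = 1/3143450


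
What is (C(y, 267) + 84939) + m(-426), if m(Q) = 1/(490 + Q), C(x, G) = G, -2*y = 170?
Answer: 5453185/64 ≈ 85206.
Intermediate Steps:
y = -85 (y = -½*170 = -85)
(C(y, 267) + 84939) + m(-426) = (267 + 84939) + 1/(490 - 426) = 85206 + 1/64 = 5453185/64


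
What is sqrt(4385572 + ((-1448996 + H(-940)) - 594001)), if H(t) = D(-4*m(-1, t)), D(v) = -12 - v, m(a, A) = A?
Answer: 3*sqrt(259867) ≈ 1529.3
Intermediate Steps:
H(t) = -12 + 4*t (H(t) = -12 - (-4)*t = -12 + 4*t)
sqrt(4385572 + ((-1448996 + H(-940)) - 594001)) = sqrt(4385572 + ((-1448996 + (-12 + 4*(-940))) - 594001)) = sqrt(4385572 + ((-1448996 + (-12 - 3760)) - 594001)) = sqrt(4385572 + ((-1448996 - 3772) - 594001)) = sqrt(4385572 + (-1452768 - 594001)) = sqrt(4385572 - 2046769) = sqrt(2338803) = 3*sqrt(259867)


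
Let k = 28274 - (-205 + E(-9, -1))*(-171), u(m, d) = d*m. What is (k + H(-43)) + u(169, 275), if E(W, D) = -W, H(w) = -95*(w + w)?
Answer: 49403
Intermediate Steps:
H(w) = -190*w
k = -5242 (k = 28274 - (-205 - 1*(-9))*(-171) = 28274 - (-205 + 9)*(-171) = 28274 - (-196)*(-171) = 28274 - 1*33516 = 28274 - 33516 = -5242)
(k + H(-43)) + u(169, 275) = (-5242 - 190*(-43)) + 275*169 = (-5242 + 8170) + 46475 = 2928 + 46475 = 49403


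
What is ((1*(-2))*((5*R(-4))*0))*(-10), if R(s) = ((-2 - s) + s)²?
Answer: 0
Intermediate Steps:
R(s) = 4 (R(s) = (-2)² = 4)
((1*(-2))*((5*R(-4))*0))*(-10) = ((1*(-2))*((5*4)*0))*(-10) = -40*0*(-10) = -2*0*(-10) = 0*(-10) = 0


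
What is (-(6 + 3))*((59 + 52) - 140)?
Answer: 261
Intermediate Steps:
(-(6 + 3))*((59 + 52) - 140) = (-1*9)*(111 - 140) = -9*(-29) = 261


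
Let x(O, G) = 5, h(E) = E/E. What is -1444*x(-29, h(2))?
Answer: -7220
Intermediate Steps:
h(E) = 1
-1444*x(-29, h(2)) = -1444*5 = -7220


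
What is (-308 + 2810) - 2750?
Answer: -248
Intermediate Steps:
(-308 + 2810) - 2750 = 2502 - 2750 = -248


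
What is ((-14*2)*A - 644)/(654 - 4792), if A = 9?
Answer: 448/2069 ≈ 0.21653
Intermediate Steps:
((-14*2)*A - 644)/(654 - 4792) = (-14*2*9 - 644)/(654 - 4792) = (-28*9 - 644)/(-4138) = (-252 - 644)*(-1/4138) = -896*(-1/4138) = 448/2069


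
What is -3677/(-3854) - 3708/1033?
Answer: -10492291/3981182 ≈ -2.6355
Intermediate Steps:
-3677/(-3854) - 3708/1033 = -3677*(-1/3854) - 3708*1/1033 = 3677/3854 - 3708/1033 = -10492291/3981182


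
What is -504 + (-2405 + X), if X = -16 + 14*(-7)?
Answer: -3023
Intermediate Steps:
X = -114 (X = -16 - 98 = -114)
-504 + (-2405 + X) = -504 + (-2405 - 114) = -504 - 2519 = -3023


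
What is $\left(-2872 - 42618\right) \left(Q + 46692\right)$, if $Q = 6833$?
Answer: $-2434852250$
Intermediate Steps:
$\left(-2872 - 42618\right) \left(Q + 46692\right) = \left(-2872 - 42618\right) \left(6833 + 46692\right) = \left(-45490\right) 53525 = -2434852250$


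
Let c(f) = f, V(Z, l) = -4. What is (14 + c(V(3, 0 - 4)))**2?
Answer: 100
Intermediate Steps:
(14 + c(V(3, 0 - 4)))**2 = (14 - 4)**2 = 10**2 = 100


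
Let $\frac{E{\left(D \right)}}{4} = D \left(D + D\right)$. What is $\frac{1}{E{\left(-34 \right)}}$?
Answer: $\frac{1}{9248} \approx 0.00010813$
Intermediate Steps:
$E{\left(D \right)} = 8 D^{2}$ ($E{\left(D \right)} = 4 D \left(D + D\right) = 4 D 2 D = 4 \cdot 2 D^{2} = 8 D^{2}$)
$\frac{1}{E{\left(-34 \right)}} = \frac{1}{8 \left(-34\right)^{2}} = \frac{1}{8 \cdot 1156} = \frac{1}{9248}$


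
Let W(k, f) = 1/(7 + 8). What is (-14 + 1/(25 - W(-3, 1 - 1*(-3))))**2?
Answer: 27258841/139876 ≈ 194.88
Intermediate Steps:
W(k, f) = 1/15
(-14 + 1/(25 - W(-3, 1 - 1*(-3))))**2 = (-14 + 1/(25 - 1*1/15))**2 = (-14 + 1/(25 - 1/15))**2 = (-14 + 1/(374/15))**2 = (-14 + 15/374)**2 = (-5221/374)**2 = 27258841/139876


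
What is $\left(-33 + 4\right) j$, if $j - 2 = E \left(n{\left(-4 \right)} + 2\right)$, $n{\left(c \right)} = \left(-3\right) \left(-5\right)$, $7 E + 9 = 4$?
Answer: $\frac{2059}{7} \approx 294.14$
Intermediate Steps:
$E = - \frac{5}{7}$ ($E = - \frac{9}{7} + \frac{1}{7} \cdot 4 = - \frac{9}{7} + \frac{4}{7} = - \frac{5}{7} \approx -0.71429$)
$n{\left(c \right)} = 15$
$j = - \frac{71}{7}$ ($j = 2 - \frac{5 \left(15 + 2\right)}{7} = 2 - \frac{85}{7} = - \frac{71}{7} \approx -10.143$)
$\left(-33 + 4\right) j = \left(-33 + 4\right) \left(- \frac{71}{7}\right) = \left(-29\right) \left(- \frac{71}{7}\right) = \frac{2059}{7}$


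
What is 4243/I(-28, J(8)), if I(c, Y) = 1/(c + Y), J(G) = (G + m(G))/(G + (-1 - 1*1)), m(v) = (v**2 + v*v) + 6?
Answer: -55159/3 ≈ -18386.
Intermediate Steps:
m(v) = 6 + 2*v**2 (m(v) = (v**2 + v**2) + 6 = 2*v**2 + 6 = 6 + 2*v**2)
J(G) = (6 + G + 2*G**2)/(-2 + G) (J(G) = (G + (6 + 2*G**2))/(G + (-1 - 1*1)) = (6 + G + 2*G**2)/(G + (-1 - 1)) = (6 + G + 2*G**2)/(G - 2) = (6 + G + 2*G**2)/(-2 + G))
I(c, Y) = 1/(Y + c)
4243/I(-28, J(8)) = 4243/(1/((6 + 8 + 2*8**2)/(-2 + 8) - 28)) = 4243/(1/((6 + 8 + 2*64)/6 - 28)) = 4243/(1/((6 + 8 + 128)/6 - 28)) = 4243/(1/((1/6)*142 - 28)) = 4243/(1/(71/3 - 28)) = 4243/(1/(-13/3)) = 4243/(-3/13) = 4243*(-13/3) = -55159/3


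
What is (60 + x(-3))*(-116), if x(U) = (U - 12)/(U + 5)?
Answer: -6090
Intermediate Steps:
x(U) = (-12 + U)/(5 + U)
(60 + x(-3))*(-116) = (60 + (-12 - 3)/(5 - 3))*(-116) = (60 - 15/2)*(-116) = (105/2)*(-116) = -6090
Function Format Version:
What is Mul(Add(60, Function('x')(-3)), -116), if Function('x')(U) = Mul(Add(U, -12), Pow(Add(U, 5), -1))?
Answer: -6090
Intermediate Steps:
Function('x')(U) = Mul(Pow(Add(5, U), -1), Add(-12, U)) (Function('x')(U) = Mul(Add(-12, U), Pow(Add(5, U), -1)) = Mul(Pow(Add(5, U), -1), Add(-12, U)))
Mul(Add(60, Function('x')(-3)), -116) = Mul(Add(60, Mul(Pow(Add(5, -3), -1), Add(-12, -3))), -116) = Mul(Add(60, Mul(Pow(2, -1), -15)), -116) = Mul(Add(60, Mul(Rational(1, 2), -15)), -116) = Mul(Add(60, Rational(-15, 2)), -116) = Mul(Rational(105, 2), -116) = -6090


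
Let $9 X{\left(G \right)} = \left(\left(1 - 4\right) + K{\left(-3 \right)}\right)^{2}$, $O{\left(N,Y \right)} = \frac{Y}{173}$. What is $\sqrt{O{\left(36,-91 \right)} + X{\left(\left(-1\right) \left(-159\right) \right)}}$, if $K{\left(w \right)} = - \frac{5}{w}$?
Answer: $\frac{i \sqrt{796319}}{1557} \approx 0.57313 i$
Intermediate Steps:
$O{\left(N,Y \right)} = \frac{Y}{173}$ ($O{\left(N,Y \right)} = Y \frac{1}{173} = \frac{Y}{173}$)
$X{\left(G \right)} = \frac{16}{81}$ ($X{\left(G \right)} = \frac{\left(\left(1 - 4\right) - \frac{5}{-3}\right)^{2}}{9} = \frac{\left(-3 - - \frac{5}{3}\right)^{2}}{9} = \frac{\left(-3 + \frac{5}{3}\right)^{2}}{9} = \frac{\left(- \frac{4}{3}\right)^{2}}{9} = \frac{1}{9} \cdot \frac{16}{9} = \frac{16}{81}$)
$\sqrt{O{\left(36,-91 \right)} + X{\left(\left(-1\right) \left(-159\right) \right)}} = \sqrt{\frac{1}{173} \left(-91\right) + \frac{16}{81}} = \sqrt{- \frac{91}{173} + \frac{16}{81}} = \sqrt{- \frac{4603}{14013}} = \frac{i \sqrt{796319}}{1557}$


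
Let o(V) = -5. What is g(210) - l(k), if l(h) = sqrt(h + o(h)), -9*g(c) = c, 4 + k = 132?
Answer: -70/3 - sqrt(123) ≈ -34.424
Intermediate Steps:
k = 128 (k = -4 + 132 = 128)
g(c) = -c/9
l(h) = sqrt(-5 + h) (l(h) = sqrt(h - 5) = sqrt(-5 + h))
g(210) - l(k) = -1/9*210 - sqrt(-5 + 128) = -70/3 - sqrt(123)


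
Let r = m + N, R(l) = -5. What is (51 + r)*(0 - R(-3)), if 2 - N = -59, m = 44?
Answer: 780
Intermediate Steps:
N = 61 (N = 2 - 1*(-59) = 2 + 59 = 61)
r = 105 (r = 44 + 61 = 105)
(51 + r)*(0 - R(-3)) = (51 + 105)*(0 - 1*(-5)) = 156*(0 + 5) = 156*5 = 780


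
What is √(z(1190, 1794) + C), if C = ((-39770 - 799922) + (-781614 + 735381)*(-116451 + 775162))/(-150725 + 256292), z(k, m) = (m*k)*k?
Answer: √28308926535244131315/105567 ≈ 50400.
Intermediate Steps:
z(k, m) = m*k² (z(k, m) = (k*m)*k = m*k²)
C = -30455025355/105567 (C = (-839692 - 46233*658711)/105567 = (-839692 - 30454185663)*(1/105567) = -30455025355*1/105567 = -30455025355/105567 ≈ -2.8849e+5)
√(z(1190, 1794) + C) = √(1794*1190² - 30455025355/105567) = √(1794*1416100 - 30455025355/105567) = √(2540483400 - 30455025355/105567) = √(268160756062445/105567) = √28308926535244131315/105567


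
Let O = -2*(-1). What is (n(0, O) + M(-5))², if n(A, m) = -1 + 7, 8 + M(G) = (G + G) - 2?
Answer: 196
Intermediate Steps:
M(G) = -10 + 2*G (M(G) = -8 + ((G + G) - 2) = -8 + (2*G - 2) = -8 + (-2 + 2*G) = -10 + 2*G)
O = 2
n(A, m) = 6
(n(0, O) + M(-5))² = (6 + (-10 + 2*(-5)))² = (6 + (-10 - 10))² = (6 - 20)² = (-14)² = 196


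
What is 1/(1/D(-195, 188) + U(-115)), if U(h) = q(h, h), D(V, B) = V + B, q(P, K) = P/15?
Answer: -21/164 ≈ -0.12805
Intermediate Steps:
q(P, K) = P/15 (q(P, K) = P*(1/15) = P/15)
D(V, B) = B + V
U(h) = h/15
1/(1/D(-195, 188) + U(-115)) = 1/(1/(188 - 195) + (1/15)*(-115)) = 1/(1/(-7) - 23/3) = 1/(-⅐ - 23/3) = 1/(-164/21) = -21/164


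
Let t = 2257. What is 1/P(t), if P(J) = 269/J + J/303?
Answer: 683871/5175556 ≈ 0.13213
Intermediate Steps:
P(J) = 269/J + J/303 (P(J) = 269/J + J*(1/303) = 269/J + J/303)
1/P(t) = 1/(269/2257 + (1/303)*2257) = 1/(269*(1/2257) + 2257/303) = 1/(269/2257 + 2257/303) = 1/(5175556/683871) = 683871/5175556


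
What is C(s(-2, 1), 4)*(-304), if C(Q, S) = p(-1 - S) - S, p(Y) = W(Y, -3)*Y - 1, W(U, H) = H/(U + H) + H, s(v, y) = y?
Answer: -2470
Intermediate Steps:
W(U, H) = H + H/(H + U) (W(U, H) = H/(H + U) + H = H + H/(H + U))
p(Y) = -1 - 3*Y*(-2 + Y)/(-3 + Y) (p(Y) = (-3*(1 - 3 + Y)/(-3 + Y))*Y - 1 = (-3*(-2 + Y)/(-3 + Y))*Y - 1 = -3*Y*(-2 + Y)/(-3 + Y) - 1 = -1 - 3*Y*(-2 + Y)/(-3 + Y))
C(Q, S) = -S + (4 + S + 3*(-1 - S)*(3 + S))/(-4 - S) (C(Q, S) = (3 - (-1 - S) + 3*(-1 - S)*(2 - (-1 - S)))/(-3 + (-1 - S)) - S = (3 + (1 + S) + 3*(-1 - S)*(2 + (1 + S)))/(-4 - S) - S = (3 + (1 + S) + 3*(-1 - S)*(3 + S))/(-4 - S) - S = (4 + S + 3*(-1 - S)*(3 + S))/(-4 - S) - S = -S + (4 + S + 3*(-1 - S)*(3 + S))/(-4 - S))
C(s(-2, 1), 4)*(-304) = ((5 + 2*4² + 7*4)/(4 + 4))*(-304) = ((5 + 2*16 + 28)/8)*(-304) = ((5 + 32 + 28)/8)*(-304) = ((⅛)*65)*(-304) = (65/8)*(-304) = -2470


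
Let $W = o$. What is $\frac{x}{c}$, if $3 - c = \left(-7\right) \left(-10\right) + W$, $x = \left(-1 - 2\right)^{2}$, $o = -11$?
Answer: $- \frac{9}{56} \approx -0.16071$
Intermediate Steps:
$W = -11$
$x = 9$ ($x = \left(-3\right)^{2} = 9$)
$c = -56$ ($c = 3 - \left(\left(-7\right) \left(-10\right) - 11\right) = 3 - \left(70 - 11\right) = 3 - 59 = -56$)
$\frac{x}{c} = \frac{9}{-56} = 9 \left(- \frac{1}{56}\right) = - \frac{9}{56}$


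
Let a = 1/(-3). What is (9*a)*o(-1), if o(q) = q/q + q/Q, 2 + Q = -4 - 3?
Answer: -10/3 ≈ -3.3333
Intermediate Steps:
Q = -9 (Q = -2 + (-4 - 3) = -2 - 7 = -9)
a = -1/3 ≈ -0.33333
o(q) = 1 - q/9 (o(q) = q/q + q/(-9) = 1 + q*(-1/9) = 1 - q/9)
(9*a)*o(-1) = (9*(-1/3))*(1 - 1/9*(-1)) = -3*(1 + 1/9) = -3*10/9 = -10/3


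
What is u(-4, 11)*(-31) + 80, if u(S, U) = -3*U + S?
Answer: 1227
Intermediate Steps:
u(S, U) = S - 3*U
u(-4, 11)*(-31) + 80 = (-4 - 3*11)*(-31) + 80 = (-4 - 33)*(-31) + 80 = -37*(-31) + 80 = 1147 + 80 = 1227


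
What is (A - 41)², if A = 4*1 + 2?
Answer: 1225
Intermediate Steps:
A = 6 (A = 4 + 2 = 6)
(A - 41)² = (6 - 41)² = (-35)² = 1225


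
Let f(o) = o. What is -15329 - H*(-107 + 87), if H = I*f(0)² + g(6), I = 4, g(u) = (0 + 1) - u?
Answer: -15429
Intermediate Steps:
g(u) = 1 - u
H = -5 (H = 4*0² + (1 - 1*6) = 4*0 + (1 - 6) = 0 - 5 = -5)
-15329 - H*(-107 + 87) = -15329 - (-5)*(-107 + 87) = -15329 - (-5)*(-20) = -15329 - 1*100 = -15329 - 100 = -15429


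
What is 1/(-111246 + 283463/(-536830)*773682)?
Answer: -38345/3300332534933109 ≈ -1.1619e-11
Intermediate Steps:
1/(-111246 + 283463/(-536830)*773682) = (1/773682)/(-111246 + 283463*(-1/536830)) = (1/773682)/(-111246 - 283463/536830) = (1/773682)/(-59720473643/536830) = -536830/59720473643*1/773682 = -38345/3300332534933109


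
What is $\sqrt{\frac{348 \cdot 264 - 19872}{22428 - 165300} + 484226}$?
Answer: $\frac{\sqrt{17160084332234}}{5953} \approx 695.86$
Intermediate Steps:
$\sqrt{\frac{348 \cdot 264 - 19872}{22428 - 165300} + 484226} = \sqrt{\frac{91872 - 19872}{-142872} + 484226} = \sqrt{72000 \left(- \frac{1}{142872}\right) + 484226} = \sqrt{- \frac{3000}{5953} + 484226} = \sqrt{\frac{2882594378}{5953}} = \frac{\sqrt{17160084332234}}{5953}$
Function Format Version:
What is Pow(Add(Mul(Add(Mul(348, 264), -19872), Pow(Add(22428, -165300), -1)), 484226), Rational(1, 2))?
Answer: Mul(Rational(1, 5953), Pow(17160084332234, Rational(1, 2))) ≈ 695.86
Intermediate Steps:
Pow(Add(Mul(Add(Mul(348, 264), -19872), Pow(Add(22428, -165300), -1)), 484226), Rational(1, 2)) = Pow(Add(Mul(Add(91872, -19872), Pow(-142872, -1)), 484226), Rational(1, 2)) = Pow(Add(Mul(72000, Rational(-1, 142872)), 484226), Rational(1, 2)) = Pow(Add(Rational(-3000, 5953), 484226), Rational(1, 2)) = Pow(Rational(2882594378, 5953), Rational(1, 2)) = Mul(Rational(1, 5953), Pow(17160084332234, Rational(1, 2)))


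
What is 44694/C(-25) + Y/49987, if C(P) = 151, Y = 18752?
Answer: 2236950530/7548037 ≈ 296.36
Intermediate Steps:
44694/C(-25) + Y/49987 = 44694/151 + 18752/49987 = 2236950530/7548037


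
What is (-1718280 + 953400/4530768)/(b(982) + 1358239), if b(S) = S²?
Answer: -324380295235/438458088266 ≈ -0.73982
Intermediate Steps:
(-1718280 + 953400/4530768)/(b(982) + 1358239) = (-1718280 + 953400/4530768)/(982² + 1358239) = (-1718280 + 953400*(1/4530768))/(964324 + 1358239) = (-1718280 + 39725/188782)/2322563 = -324380295235/188782*1/2322563 = -324380295235/438458088266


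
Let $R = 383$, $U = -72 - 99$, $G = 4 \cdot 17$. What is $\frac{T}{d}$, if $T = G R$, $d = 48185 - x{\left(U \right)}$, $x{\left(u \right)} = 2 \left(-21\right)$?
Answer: $\frac{26044}{48227} \approx 0.54003$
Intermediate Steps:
$G = 68$
$U = -171$ ($U = -72 - 99 = -171$)
$x{\left(u \right)} = -42$
$d = 48227$ ($d = 48185 - -42 = 48185 + 42 = 48227$)
$T = 26044$ ($T = 68 \cdot 383 = 26044$)
$\frac{T}{d} = \frac{26044}{48227}$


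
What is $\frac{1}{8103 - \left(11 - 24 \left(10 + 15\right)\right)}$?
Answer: $\frac{1}{8692} \approx 0.00011505$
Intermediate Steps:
$\frac{1}{8103 - \left(11 - 24 \left(10 + 15\right)\right)} = \frac{1}{8103 + \left(24 \cdot 25 - 11\right)} = \frac{1}{8103 + \left(600 - 11\right)} = \frac{1}{8103 + 589} = \frac{1}{8692}$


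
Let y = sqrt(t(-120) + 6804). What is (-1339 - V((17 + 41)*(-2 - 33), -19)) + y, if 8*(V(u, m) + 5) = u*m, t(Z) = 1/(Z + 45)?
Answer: -24621/4 + sqrt(1530897)/15 ≈ -6072.8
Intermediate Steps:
t(Z) = 1/(45 + Z)
V(u, m) = -5 + m*u/8 (V(u, m) = -5 + (u*m)/8 = -5 + (m*u)/8 = -5 + m*u/8)
y = sqrt(1530897)/15 (y = sqrt(1/(45 - 120) + 6804) = sqrt(1/(-75) + 6804) = sqrt(-1/75 + 6804) = sqrt(510299/75) = sqrt(1530897)/15 ≈ 82.486)
(-1339 - V((17 + 41)*(-2 - 33), -19)) + y = (-1339 - (-5 + (1/8)*(-19)*((17 + 41)*(-2 - 33)))) + sqrt(1530897)/15 = (-1339 - (-5 + (1/8)*(-19)*(58*(-35)))) + sqrt(1530897)/15 = (-1339 - (-5 + (1/8)*(-19)*(-2030))) + sqrt(1530897)/15 = (-1339 - (-5 + 19285/4)) + sqrt(1530897)/15 = (-1339 - 1*19265/4) + sqrt(1530897)/15 = (-1339 - 19265/4) + sqrt(1530897)/15 = -24621/4 + sqrt(1530897)/15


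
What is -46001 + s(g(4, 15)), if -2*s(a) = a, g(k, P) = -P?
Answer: -91987/2 ≈ -45994.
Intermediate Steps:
s(a) = -a/2
-46001 + s(g(4, 15)) = -46001 - (-1)*15/2 = -46001 - ½*(-15) = -46001 + 15/2 = -91987/2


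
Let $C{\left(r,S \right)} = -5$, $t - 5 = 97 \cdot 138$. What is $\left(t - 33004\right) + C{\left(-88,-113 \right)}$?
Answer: $-19618$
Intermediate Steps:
$t = 13391$ ($t = 5 + 97 \cdot 138 = 5 + 13386 = 13391$)
$\left(t - 33004\right) + C{\left(-88,-113 \right)} = \left(13391 - 33004\right) - 5 = -19613 - 5 = -19618$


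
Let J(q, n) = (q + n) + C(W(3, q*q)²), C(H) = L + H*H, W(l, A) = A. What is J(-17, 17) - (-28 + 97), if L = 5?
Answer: 6975757377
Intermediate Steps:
C(H) = 5 + H² (C(H) = 5 + H*H = 5 + H²)
J(q, n) = 5 + n + q + q⁸ (J(q, n) = (q + n) + (5 + ((q*q)²)²) = (n + q) + (5 + ((q²)²)²) = (n + q) + (5 + (q⁴)²) = (n + q) + (5 + q⁸) = 5 + n + q + q⁸)
J(-17, 17) - (-28 + 97) = (5 + 17 - 17 + (-17)⁸) - (-28 + 97) = (5 + 17 - 17 + 6975757441) - 1*69 = 6975757446 - 69 = 6975757377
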